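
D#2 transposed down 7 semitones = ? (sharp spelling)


Let's work it out.
D#2: chromatic position 3 in octave 2 → absolute = 2×12 + 3 = 27
Transpose down 7: 27 - 7 = 20
20 = 1×12 + 8 → G# in octave 1
Result = G#1


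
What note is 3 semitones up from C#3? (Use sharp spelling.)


C#3: chromatic position 1 in octave 3 → absolute = 3×12 + 1 = 37
Transpose up 3: 37 + 3 = 40
40 = 3×12 + 4 → E in octave 3
Result = E3


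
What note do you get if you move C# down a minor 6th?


Step by step:
minor 6th: 6 letter names, 8 semitones
Letter: C - 5 → E
Pitch: C# - 8 semitones, spelled as an E → E#
= E#


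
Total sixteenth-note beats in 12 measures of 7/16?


Reasoning:
Time signature 7/16: the bottom number 16 means the sixteenth note gets one count
The top number 7 means 7 sixteenth-note beats per measure
Total = 7 × 12 measures
= 84 sixteenth-note beats


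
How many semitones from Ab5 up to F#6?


Solution.
Absolute semitone position = octave×12 + chromatic position
Ab5: 5×12 + 8 = 68
F#6: 6×12 + 6 = 78
Difference = 78 - 68 = 10
= 10 semitones


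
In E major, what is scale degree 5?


Major scale pattern: W-W-H-W-W-W-H (2-2-1-2-2-2-1 semitones)
Starting from E:
  E + 2 semitones → F#
  F# + 2 semitones → G#
  G# + 1 semitone → A
  A + 2 semitones → B
  B + 2 semitones → C#
  C# + 2 semitones → D#
  D# + 1 semitone → E
Scale: E F# G# A B C# D#
Degree 5 = B


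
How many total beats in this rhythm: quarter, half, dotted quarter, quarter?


Reasoning:
Beat values:
  quarter = 1 beat
  half = 2 beats
  dotted quarter = 1.5 beats
  quarter = 1 beat
Sum = 1 + 2 + 1.5 + 1
= 5.5 beats


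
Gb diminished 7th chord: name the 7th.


Diminished 7th chord = root + minor 3rd + diminished 5th + diminished 7th
Seventh chords stack in thirds, so the letter names are G-B-D-F
Root: Gb
Minor 3rd above Gb: Bbb
Diminished 5th above Gb: Dbb
Diminished 7th above Gb: Fbb
The 7th = Fbb


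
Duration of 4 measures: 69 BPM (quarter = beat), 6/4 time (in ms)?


Quarter-note beat duration = 60000 / 69 ms
Beats per measure (6/4) = 6
One measure = 6 × 60000 / 69 = 360000 / 69 ms
4 measures = 4 × 360000 / 69 = 1440000 / 69
= 20869.6 ms


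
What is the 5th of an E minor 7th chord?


Solution.
Minor 7th chord = root + minor 3rd + perfect 5th + minor 7th
Seventh chords stack in thirds, so the letter names are E-G-B-D
Root: E
Minor 3rd above E: G
Perfect 5th above E: B
Minor 7th above E: D
The 5th = B


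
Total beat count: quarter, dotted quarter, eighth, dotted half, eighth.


Working:
Beat values:
  quarter = 1 beat
  dotted quarter = 1.5 beats
  eighth = 0.5 beats
  dotted half = 3 beats
  eighth = 0.5 beats
Sum = 1 + 1.5 + 0.5 + 3 + 0.5
= 6.5 beats


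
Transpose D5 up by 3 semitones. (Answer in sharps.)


Working:
D5: chromatic position 2 in octave 5 → absolute = 5×12 + 2 = 62
Transpose up 3: 62 + 3 = 65
65 = 5×12 + 5 → F in octave 5
Result = F5


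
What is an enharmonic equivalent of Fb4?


Solution.
Enharmonic notes sound the same pitch but are spelled with different letter names
Fb and E name the same pitch class
= E4


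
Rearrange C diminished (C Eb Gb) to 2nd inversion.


Working:
Root position: C Eb Gb
2nd inversion: move root and 3rd up an octave
Bass note: Gb
Notes (bottom to top) = Gb C Eb


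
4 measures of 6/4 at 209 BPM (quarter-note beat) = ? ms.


Step by step:
Quarter-note beat duration = 60000 / 209 ms
Beats per measure (6/4) = 6
One measure = 6 × 60000 / 209 = 360000 / 209 ms
4 measures = 4 × 360000 / 209 = 1440000 / 209
= 6890.0 ms


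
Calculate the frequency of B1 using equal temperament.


Step by step:
f = 440 × 2^(n/12) where n = semitones from A4
B1: -34 semitones from A4
f = 440 × 2^(-34/12)
f = 61.74 Hz


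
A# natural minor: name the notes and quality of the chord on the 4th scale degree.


Solution.
A# natural minor scale: A# B# C# D# E# F# G#
Diatonic triad on degree 4 stacks scale notes 4, 6, 1: D# F# A#
D#→F# = 3 semitones; D#→A# = 7 semitones → minor triad
= D# F# A# (minor)


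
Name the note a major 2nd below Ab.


Let's work it out.
A 2nd spans 2 letter names, so from A we land on G
A major 2nd = 2 semitones below Ab
Spell G at that pitch: Gb
= Gb


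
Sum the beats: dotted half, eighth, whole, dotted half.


Reasoning:
Beat values:
  dotted half = 3 beats
  eighth = 0.5 beats
  whole = 4 beats
  dotted half = 3 beats
Sum = 3 + 0.5 + 4 + 3
= 10.5 beats


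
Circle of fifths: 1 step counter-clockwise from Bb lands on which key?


Solution.
Each counter-clockwise step moves down a perfect 5th (= up a perfect 4th)
From Bb: Bb → Eb
= Eb


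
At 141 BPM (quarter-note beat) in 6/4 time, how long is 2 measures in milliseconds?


Let's work it out.
Quarter-note beat duration = 60000 / 141 ms
Beats per measure (6/4) = 6
One measure = 6 × 60000 / 141 = 360000 / 141 ms
2 measures = 2 × 360000 / 141 = 720000 / 141
= 5106.4 ms


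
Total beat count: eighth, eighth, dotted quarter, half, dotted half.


Beat values:
  eighth = 0.5 beats
  eighth = 0.5 beats
  dotted quarter = 1.5 beats
  half = 2 beats
  dotted half = 3 beats
Sum = 0.5 + 0.5 + 1.5 + 2 + 3
= 7.5 beats


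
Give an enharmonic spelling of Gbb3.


Working:
Enharmonic notes sound the same pitch but are spelled with different letter names
Gbb and F name the same pitch class
= F3


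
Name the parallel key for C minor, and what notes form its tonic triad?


Parallel keys share the same tonic but differ in mode
C minor → parallel is C major
Tonic triad of C major = C E G
= C major; triad = C E G


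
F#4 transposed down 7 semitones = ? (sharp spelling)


Working:
F#4: chromatic position 6 in octave 4 → absolute = 4×12 + 6 = 54
Transpose down 7: 54 - 7 = 47
47 = 3×12 + 11 → B in octave 3
Result = B3


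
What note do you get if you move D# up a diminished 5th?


Step by step:
diminished 5th: 5 letter names, 6 semitones
Letter: D + 4 → A
Pitch: D# + 6 semitones, spelled as an A → A
= A


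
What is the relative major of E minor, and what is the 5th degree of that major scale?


Let's work it out.
The relative major shares the key signature and is a minor 3rd above the minor tonic
A minor 3rd above E is G
→ relative major of E minor is G major
G major scale: G A B C D E F#
= G major; 5th degree = D


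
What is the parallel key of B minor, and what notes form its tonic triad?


Parallel keys share the same tonic but differ in mode
B minor → parallel is B major
Tonic triad of B major = B D# F#
= B major; triad = B D# F#


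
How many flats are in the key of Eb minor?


Let's work it out.
Flat minor keys: A(0), D(1), G(2), C(3), F(4), Bb(5), Eb(6), Ab(7)
Eb minor has 6 flats
Order of flats: Bb Eb Ab Db Gb Cb Fb → first 6: Bb, Eb, Ab, Db, Gb, Cb
= 6 flats


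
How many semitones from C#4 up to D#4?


Working:
Absolute semitone position = octave×12 + chromatic position
C#4: 4×12 + 1 = 49
D#4: 4×12 + 3 = 51
Difference = 51 - 49 = 2
= 2 semitones


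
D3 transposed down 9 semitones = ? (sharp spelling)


D3: chromatic position 2 in octave 3 → absolute = 3×12 + 2 = 38
Transpose down 9: 38 - 9 = 29
29 = 2×12 + 5 → F in octave 2
Result = F2


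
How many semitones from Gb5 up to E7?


Solution.
Absolute semitone position = octave×12 + chromatic position
Gb5: 5×12 + 6 = 66
E7: 7×12 + 4 = 88
Difference = 88 - 66 = 22
= 22 semitones


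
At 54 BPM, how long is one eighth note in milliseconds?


Let's work it out.
One quarter-note beat = 60000 / BPM = 60000 / 54 ms
Eighth note = 1/2 × quarter note
Duration = 1/2 × 60000 / 54 = 30000 / 54
= 555.6 ms


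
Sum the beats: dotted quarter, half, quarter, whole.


Working:
Beat values:
  dotted quarter = 1.5 beats
  half = 2 beats
  quarter = 1 beat
  whole = 4 beats
Sum = 1.5 + 2 + 1 + 4
= 8.5 beats


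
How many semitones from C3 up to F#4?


Working:
Absolute semitone position = octave×12 + chromatic position
C3: 3×12 + 0 = 36
F#4: 4×12 + 6 = 54
Difference = 54 - 36 = 18
= 18 semitones


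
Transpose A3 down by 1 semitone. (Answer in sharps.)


Working:
A3: chromatic position 9 in octave 3 → absolute = 3×12 + 9 = 45
Transpose down 1: 45 - 1 = 44
44 = 3×12 + 8 → G# in octave 3
Result = G#3


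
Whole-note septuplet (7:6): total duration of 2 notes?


Solution.
Septuplet: 7 notes occupy the space of 6 whole notes
Space = 6 × 4 = 24 beats
Each septuplet note = 24 / 7 = 24/7 beats
2 notes = 2 × 24/7 = 48/7
= 48/7 beats


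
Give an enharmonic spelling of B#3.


Let's work it out.
Enharmonic notes sound the same pitch but are spelled with different letter names
B# and C name the same pitch class
Octave numbers change at C, so B#3 = C4
= C4


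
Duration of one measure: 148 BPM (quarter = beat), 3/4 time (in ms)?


Step by step:
Quarter-note beat duration = 60000 / 148 ms
Beats per measure (3/4) = 3
One measure = 3 × 60000 / 148 = 180000 / 148 ms
= 1216.2 ms


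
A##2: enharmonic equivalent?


Enharmonic notes sound the same pitch but are spelled with different letter names
A## and B name the same pitch class
= B2


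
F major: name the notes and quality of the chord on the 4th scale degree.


Working:
F major scale: F G A Bb C D E
Diatonic triad on degree 4 stacks scale notes 4, 6, 1: Bb D F
Bb→D = 4 semitones; Bb→F = 7 semitones → major triad
= Bb D F (major)


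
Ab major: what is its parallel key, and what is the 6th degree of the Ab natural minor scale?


Parallel keys share the same tonic but differ in mode
Ab major → parallel is Ab minor
Ab natural minor scale: Ab Bb Cb Db Eb Fb Gb
= Ab minor; 6th degree = Fb


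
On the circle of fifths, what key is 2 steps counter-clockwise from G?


Let's work it out.
Each counter-clockwise step moves down a perfect 5th (= up a perfect 4th)
From G: G → C → F
= F


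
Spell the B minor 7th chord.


Minor 7th chord = root + minor 3rd + perfect 5th + minor 7th
Seventh chords stack in thirds, so the letter names are B-D-F-A
Root: B
Minor 3rd above B: D
Perfect 5th above B: F#
Minor 7th above B: A
Chord = B D F# A


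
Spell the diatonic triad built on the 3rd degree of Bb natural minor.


Let's work it out.
Bb natural minor scale: Bb C Db Eb F Gb Ab
Diatonic triad on degree 3 stacks scale notes 3, 5, 7: Db F Ab
Db→F = 4 semitones; Db→Ab = 7 semitones → major triad
= Db F Ab (major)


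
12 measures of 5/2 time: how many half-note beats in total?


Step by step:
Time signature 5/2: the bottom number 2 means the half note gets one count
The top number 5 means 5 half-note beats per measure
Total = 5 × 12 measures
= 60 half-note beats


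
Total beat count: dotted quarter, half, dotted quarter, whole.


Beat values:
  dotted quarter = 1.5 beats
  half = 2 beats
  dotted quarter = 1.5 beats
  whole = 4 beats
Sum = 1.5 + 2 + 1.5 + 4
= 9 beats


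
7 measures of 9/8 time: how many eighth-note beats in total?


Reasoning:
Time signature 9/8: the bottom number 8 means the eighth note gets one count
The top number 9 means 9 eighth-note beats per measure
Total = 9 × 7 measures
= 63 eighth-note beats


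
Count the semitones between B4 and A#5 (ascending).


Step by step:
Absolute semitone position = octave×12 + chromatic position
B4: 4×12 + 11 = 59
A#5: 5×12 + 10 = 70
Difference = 70 - 59 = 11
= 11 semitones


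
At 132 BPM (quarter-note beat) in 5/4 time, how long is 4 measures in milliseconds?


Quarter-note beat duration = 60000 / 132 ms
Beats per measure (5/4) = 5
One measure = 5 × 60000 / 132 = 300000 / 132 ms
4 measures = 4 × 300000 / 132 = 1200000 / 132
= 9090.9 ms


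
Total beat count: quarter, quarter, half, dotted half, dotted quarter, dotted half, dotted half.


Reasoning:
Beat values:
  quarter = 1 beat
  quarter = 1 beat
  half = 2 beats
  dotted half = 3 beats
  dotted quarter = 1.5 beats
  dotted half = 3 beats
  dotted half = 3 beats
Sum = 1 + 1 + 2 + 3 + 1.5 + 3 + 3
= 14.5 beats


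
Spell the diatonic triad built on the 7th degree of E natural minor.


Reasoning:
E natural minor scale: E F# G A B C D
Diatonic triad on degree 7 stacks scale notes 7, 2, 4: D F# A
D→F# = 4 semitones; D→A = 7 semitones → major triad
= D F# A (major)


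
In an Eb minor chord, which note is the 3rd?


Let's work it out.
Minor triad = root + minor 3rd (3 semitones) + perfect 5th (7 semitones)
A triad on Eb stacks thirds, so the chord tones use letter names E-G-B
Root: Eb
Minor 3rd above Eb: Gb
Perfect 5th above Eb: Bb
The 3rd = Gb


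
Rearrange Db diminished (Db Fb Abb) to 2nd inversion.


Working:
Root position: Db Fb Abb
2nd inversion: move root and 3rd up an octave
Bass note: Abb
Notes (bottom to top) = Abb Db Fb


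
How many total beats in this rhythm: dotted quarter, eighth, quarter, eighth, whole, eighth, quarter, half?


Working:
Beat values:
  dotted quarter = 1.5 beats
  eighth = 0.5 beats
  quarter = 1 beat
  eighth = 0.5 beats
  whole = 4 beats
  eighth = 0.5 beats
  quarter = 1 beat
  half = 2 beats
Sum = 1.5 + 0.5 + 1 + 0.5 + 4 + 0.5 + 1 + 2
= 11 beats


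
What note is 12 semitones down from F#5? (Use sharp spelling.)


F#5: chromatic position 6 in octave 5 → absolute = 5×12 + 6 = 66
Transpose down 12: 66 - 12 = 54
54 = 4×12 + 6 → F# in octave 4
Result = F#4


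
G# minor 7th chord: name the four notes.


Working:
Minor 7th chord = root + minor 3rd + perfect 5th + minor 7th
Seventh chords stack in thirds, so the letter names are G-B-D-F
Root: G#
Minor 3rd above G#: B
Perfect 5th above G#: D#
Minor 7th above G#: F#
Chord = G# B D# F#


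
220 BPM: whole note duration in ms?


Solution.
One quarter-note beat = 60000 / BPM = 60000 / 220 ms
Whole note = 4 × quarter note
Duration = 4 × 60000 / 220 = 240000 / 220
= 1090.9 ms


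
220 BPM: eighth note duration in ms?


Working:
One quarter-note beat = 60000 / BPM = 60000 / 220 ms
Eighth note = 1/2 × quarter note
Duration = 1/2 × 60000 / 220 = 30000 / 220
= 136.4 ms


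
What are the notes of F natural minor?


Working:
Natural minor scale pattern: W-H-W-W-H-W-W (2-1-2-2-1-2-2 semitones)
Starting from F:
  F + 2 semitones → G
  G + 1 semitone → Ab
  Ab + 2 semitones → Bb
  Bb + 2 semitones → C
  C + 1 semitone → Db
  Db + 2 semitones → Eb
  Eb + 2 semitones → F
Scale = F G Ab Bb C Db Eb


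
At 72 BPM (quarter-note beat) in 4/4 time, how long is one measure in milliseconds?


Quarter-note beat duration = 60000 / 72 ms
Beats per measure (4/4) = 4
One measure = 4 × 60000 / 72 = 240000 / 72 ms
= 3333.3 ms


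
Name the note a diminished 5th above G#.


Step by step:
A 5th spans 5 letter names, so from G we land on D
A diminished 5th = 6 semitones above G#
Spell D at that pitch: D
= D


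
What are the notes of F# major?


Working:
Major scale pattern: W-W-H-W-W-W-H (2-2-1-2-2-2-1 semitones)
Starting from F#:
  F# + 2 semitones → G#
  G# + 2 semitones → A#
  A# + 1 semitone → B
  B + 2 semitones → C#
  C# + 2 semitones → D#
  D# + 2 semitones → E#
  E# + 1 semitone → F#
Scale = F# G# A# B C# D# E#


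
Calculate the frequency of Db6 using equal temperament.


Working:
f = 440 × 2^(n/12) where n = semitones from A4
Db6: 16 semitones from A4
f = 440 × 2^(16/12)
f = 1108.73 Hz


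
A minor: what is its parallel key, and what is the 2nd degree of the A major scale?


Reasoning:
Parallel keys share the same tonic but differ in mode
A minor → parallel is A major
A major scale: A B C# D E F# G#
= A major; 2nd degree = B


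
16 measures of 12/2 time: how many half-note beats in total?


Solution.
Time signature 12/2: the bottom number 2 means the half note gets one count
The top number 12 means 12 half-note beats per measure
Total = 12 × 16 measures
= 192 half-note beats


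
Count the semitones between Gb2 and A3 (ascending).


Absolute semitone position = octave×12 + chromatic position
Gb2: 2×12 + 6 = 30
A3: 3×12 + 9 = 45
Difference = 45 - 30 = 15
= 15 semitones


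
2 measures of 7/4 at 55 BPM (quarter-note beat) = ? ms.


Quarter-note beat duration = 60000 / 55 ms
Beats per measure (7/4) = 7
One measure = 7 × 60000 / 55 = 420000 / 55 ms
2 measures = 2 × 420000 / 55 = 840000 / 55
= 15272.7 ms


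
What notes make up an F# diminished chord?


Diminished triad = root + minor 3rd (3 semitones) + diminished 5th (6 semitones)
A triad on F# stacks thirds, so the chord tones use letter names F-A-C
Root: F#
Minor 3rd above F#: A
Diminished 5th above F#: C
Chord = F# A C


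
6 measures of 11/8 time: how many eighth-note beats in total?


Step by step:
Time signature 11/8: the bottom number 8 means the eighth note gets one count
The top number 11 means 11 eighth-note beats per measure
Total = 11 × 6 measures
= 66 eighth-note beats


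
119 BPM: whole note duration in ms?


One quarter-note beat = 60000 / BPM = 60000 / 119 ms
Whole note = 4 × quarter note
Duration = 4 × 60000 / 119 = 240000 / 119
= 2016.8 ms


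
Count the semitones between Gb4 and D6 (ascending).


Working:
Absolute semitone position = octave×12 + chromatic position
Gb4: 4×12 + 6 = 54
D6: 6×12 + 2 = 74
Difference = 74 - 54 = 20
= 20 semitones


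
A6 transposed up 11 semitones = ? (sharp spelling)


A6: chromatic position 9 in octave 6 → absolute = 6×12 + 9 = 81
Transpose up 11: 81 + 11 = 92
92 = 7×12 + 8 → G# in octave 7
Result = G#7


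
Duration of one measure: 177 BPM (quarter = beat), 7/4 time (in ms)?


Solution.
Quarter-note beat duration = 60000 / 177 ms
Beats per measure (7/4) = 7
One measure = 7 × 60000 / 177 = 420000 / 177 ms
= 2372.9 ms


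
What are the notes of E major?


Let's work it out.
Major scale pattern: W-W-H-W-W-W-H (2-2-1-2-2-2-1 semitones)
Starting from E:
  E + 2 semitones → F#
  F# + 2 semitones → G#
  G# + 1 semitone → A
  A + 2 semitones → B
  B + 2 semitones → C#
  C# + 2 semitones → D#
  D# + 1 semitone → E
Scale = E F# G# A B C# D#


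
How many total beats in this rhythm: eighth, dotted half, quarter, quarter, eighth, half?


Solution.
Beat values:
  eighth = 0.5 beats
  dotted half = 3 beats
  quarter = 1 beat
  quarter = 1 beat
  eighth = 0.5 beats
  half = 2 beats
Sum = 0.5 + 3 + 1 + 1 + 0.5 + 2
= 8 beats


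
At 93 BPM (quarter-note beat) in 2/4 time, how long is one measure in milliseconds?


Working:
Quarter-note beat duration = 60000 / 93 ms
Beats per measure (2/4) = 2
One measure = 2 × 60000 / 93 = 120000 / 93 ms
= 1290.3 ms


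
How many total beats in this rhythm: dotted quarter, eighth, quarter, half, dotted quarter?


Reasoning:
Beat values:
  dotted quarter = 1.5 beats
  eighth = 0.5 beats
  quarter = 1 beat
  half = 2 beats
  dotted quarter = 1.5 beats
Sum = 1.5 + 0.5 + 1 + 2 + 1.5
= 6.5 beats


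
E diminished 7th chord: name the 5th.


Reasoning:
Diminished 7th chord = root + minor 3rd + diminished 5th + diminished 7th
Seventh chords stack in thirds, so the letter names are E-G-B-D
Root: E
Minor 3rd above E: G
Diminished 5th above E: Bb
Diminished 7th above E: Db
The 5th = Bb


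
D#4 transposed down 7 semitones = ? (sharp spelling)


Step by step:
D#4: chromatic position 3 in octave 4 → absolute = 4×12 + 3 = 51
Transpose down 7: 51 - 7 = 44
44 = 3×12 + 8 → G# in octave 3
Result = G#3


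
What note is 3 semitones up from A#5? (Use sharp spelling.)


A#5: chromatic position 10 in octave 5 → absolute = 5×12 + 10 = 70
Transpose up 3: 70 + 3 = 73
73 = 6×12 + 1 → C# in octave 6
Result = C#6


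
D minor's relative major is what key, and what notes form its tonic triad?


Working:
The relative major shares the key signature and is a minor 3rd above the minor tonic
A minor 3rd above D is F
→ relative major of D minor is F major
Tonic triad of F major = root + major 3rd + perfect 5th = F A C
= F major; triad = F A C


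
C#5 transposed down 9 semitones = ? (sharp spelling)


Solution.
C#5: chromatic position 1 in octave 5 → absolute = 5×12 + 1 = 61
Transpose down 9: 61 - 9 = 52
52 = 4×12 + 4 → E in octave 4
Result = E4


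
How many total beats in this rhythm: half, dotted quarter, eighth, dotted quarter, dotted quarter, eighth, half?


Solution.
Beat values:
  half = 2 beats
  dotted quarter = 1.5 beats
  eighth = 0.5 beats
  dotted quarter = 1.5 beats
  dotted quarter = 1.5 beats
  eighth = 0.5 beats
  half = 2 beats
Sum = 2 + 1.5 + 0.5 + 1.5 + 1.5 + 0.5 + 2
= 9.5 beats


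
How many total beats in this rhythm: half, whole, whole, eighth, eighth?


Beat values:
  half = 2 beats
  whole = 4 beats
  whole = 4 beats
  eighth = 0.5 beats
  eighth = 0.5 beats
Sum = 2 + 4 + 4 + 0.5 + 0.5
= 11 beats


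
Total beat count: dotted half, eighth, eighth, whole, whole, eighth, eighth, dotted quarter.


Step by step:
Beat values:
  dotted half = 3 beats
  eighth = 0.5 beats
  eighth = 0.5 beats
  whole = 4 beats
  whole = 4 beats
  eighth = 0.5 beats
  eighth = 0.5 beats
  dotted quarter = 1.5 beats
Sum = 3 + 0.5 + 0.5 + 4 + 4 + 0.5 + 0.5 + 1.5
= 14.5 beats


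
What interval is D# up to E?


Step by step:
Letter names: D → E spans 2 letter names → a 2nd
Semitones: D# → E = 1 half-step
A 2nd of 1 semitone is a minor 2nd
= minor 2nd


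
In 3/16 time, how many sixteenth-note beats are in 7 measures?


Time signature 3/16: the bottom number 16 means the sixteenth note gets one count
The top number 3 means 3 sixteenth-note beats per measure
Total = 3 × 7 measures
= 21 sixteenth-note beats


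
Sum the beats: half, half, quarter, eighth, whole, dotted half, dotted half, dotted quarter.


Beat values:
  half = 2 beats
  half = 2 beats
  quarter = 1 beat
  eighth = 0.5 beats
  whole = 4 beats
  dotted half = 3 beats
  dotted half = 3 beats
  dotted quarter = 1.5 beats
Sum = 2 + 2 + 1 + 0.5 + 4 + 3 + 3 + 1.5
= 17 beats


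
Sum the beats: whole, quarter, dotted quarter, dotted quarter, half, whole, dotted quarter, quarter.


Let's work it out.
Beat values:
  whole = 4 beats
  quarter = 1 beat
  dotted quarter = 1.5 beats
  dotted quarter = 1.5 beats
  half = 2 beats
  whole = 4 beats
  dotted quarter = 1.5 beats
  quarter = 1 beat
Sum = 4 + 1 + 1.5 + 1.5 + 2 + 4 + 1.5 + 1
= 16.5 beats


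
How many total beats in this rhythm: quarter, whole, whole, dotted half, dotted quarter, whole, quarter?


Step by step:
Beat values:
  quarter = 1 beat
  whole = 4 beats
  whole = 4 beats
  dotted half = 3 beats
  dotted quarter = 1.5 beats
  whole = 4 beats
  quarter = 1 beat
Sum = 1 + 4 + 4 + 3 + 1.5 + 4 + 1
= 18.5 beats


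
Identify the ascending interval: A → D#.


Reasoning:
Letter names: A → D spans 4 letter names → a 4th
Semitones: A → D# = 6 half-steps
A 4th of 6 semitones is an augmented 4th
= augmented 4th


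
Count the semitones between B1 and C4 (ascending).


Solution.
Absolute semitone position = octave×12 + chromatic position
B1: 1×12 + 11 = 23
C4: 4×12 + 0 = 48
Difference = 48 - 23 = 25
= 25 semitones


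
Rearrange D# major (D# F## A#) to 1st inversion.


Root position: D# F## A#
1st inversion: move root up an octave
Bass note: F##
Notes (bottom to top) = F## A# D#


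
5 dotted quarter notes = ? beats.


Let's work it out.
Base quarter note = 1 beat
Dot 1 adds half the previous value: +1/2
One dotted quarter = 1 + 1/2 = 3/2
5 of them = 5 × 3/2 = 15/2
= 15/2 beats


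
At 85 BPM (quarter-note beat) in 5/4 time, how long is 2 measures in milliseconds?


Reasoning:
Quarter-note beat duration = 60000 / 85 ms
Beats per measure (5/4) = 5
One measure = 5 × 60000 / 85 = 300000 / 85 ms
2 measures = 2 × 300000 / 85 = 600000 / 85
= 7058.8 ms


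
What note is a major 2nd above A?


Solution.
A 2nd spans 2 letter names, so from A we land on B
A major 2nd = 2 semitones above A
Spell B at that pitch: B
= B


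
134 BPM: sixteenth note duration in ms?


One quarter-note beat = 60000 / BPM = 60000 / 134 ms
Sixteenth note = 1/4 × quarter note
Duration = 1/4 × 60000 / 134 = 15000 / 134
= 111.9 ms


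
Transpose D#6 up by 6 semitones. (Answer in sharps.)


Reasoning:
D#6: chromatic position 3 in octave 6 → absolute = 6×12 + 3 = 75
Transpose up 6: 75 + 6 = 81
81 = 6×12 + 9 → A in octave 6
Result = A6


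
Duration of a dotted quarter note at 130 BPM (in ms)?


Let's work it out.
One quarter-note beat = 60000 / BPM = 60000 / 130 ms
Dotted quarter note = 3/2 × quarter note
Duration = 3/2 × 60000 / 130 = 90000 / 130
= 692.3 ms


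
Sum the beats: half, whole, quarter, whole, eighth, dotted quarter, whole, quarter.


Solution.
Beat values:
  half = 2 beats
  whole = 4 beats
  quarter = 1 beat
  whole = 4 beats
  eighth = 0.5 beats
  dotted quarter = 1.5 beats
  whole = 4 beats
  quarter = 1 beat
Sum = 2 + 4 + 1 + 4 + 0.5 + 1.5 + 4 + 1
= 18 beats


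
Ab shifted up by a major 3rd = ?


Let's work it out.
major 3rd: 3 letter names, 4 semitones
Letter: A + 2 → C
Pitch: Ab + 4 semitones, spelled as a C → C
= C


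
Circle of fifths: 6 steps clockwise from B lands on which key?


Working:
Each clockwise step on the circle of fifths moves up a perfect 5th
From B: B → F#/Gb → Db → Ab → Eb → Bb → F
= F


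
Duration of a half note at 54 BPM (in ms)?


Reasoning:
One quarter-note beat = 60000 / BPM = 60000 / 54 ms
Half note = 2 × quarter note
Duration = 2 × 60000 / 54 = 120000 / 54
= 2222.2 ms


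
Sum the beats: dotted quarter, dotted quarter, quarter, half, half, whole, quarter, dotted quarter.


Solution.
Beat values:
  dotted quarter = 1.5 beats
  dotted quarter = 1.5 beats
  quarter = 1 beat
  half = 2 beats
  half = 2 beats
  whole = 4 beats
  quarter = 1 beat
  dotted quarter = 1.5 beats
Sum = 1.5 + 1.5 + 1 + 2 + 2 + 4 + 1 + 1.5
= 14.5 beats


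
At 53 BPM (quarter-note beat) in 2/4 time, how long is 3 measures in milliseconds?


Reasoning:
Quarter-note beat duration = 60000 / 53 ms
Beats per measure (2/4) = 2
One measure = 2 × 60000 / 53 = 120000 / 53 ms
3 measures = 3 × 120000 / 53 = 360000 / 53
= 6792.5 ms


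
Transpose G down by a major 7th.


major 7th: 7 letter names, 11 semitones
Letter: G - 6 → A
Pitch: G - 11 semitones, spelled as an A → Ab
= Ab


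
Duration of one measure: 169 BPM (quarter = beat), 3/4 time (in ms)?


Quarter-note beat duration = 60000 / 169 ms
Beats per measure (3/4) = 3
One measure = 3 × 60000 / 169 = 180000 / 169 ms
= 1065.1 ms


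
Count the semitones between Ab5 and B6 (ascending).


Absolute semitone position = octave×12 + chromatic position
Ab5: 5×12 + 8 = 68
B6: 6×12 + 11 = 83
Difference = 83 - 68 = 15
= 15 semitones


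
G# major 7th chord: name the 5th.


Major 7th chord = root + major 3rd + perfect 5th + major 7th
Seventh chords stack in thirds, so the letter names are G-B-D-F
Root: G#
Major 3rd above G#: B#
Perfect 5th above G#: D#
Major 7th above G#: F##
The 5th = D#


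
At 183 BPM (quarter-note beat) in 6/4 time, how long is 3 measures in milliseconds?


Solution.
Quarter-note beat duration = 60000 / 183 ms
Beats per measure (6/4) = 6
One measure = 6 × 60000 / 183 = 360000 / 183 ms
3 measures = 3 × 360000 / 183 = 1080000 / 183
= 5901.6 ms


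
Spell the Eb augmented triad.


Augmented triad = root + major 3rd (4 semitones) + augmented 5th (8 semitones)
A triad on Eb stacks thirds, so the chord tones use letter names E-G-B
Root: Eb
Major 3rd above Eb: G
Augmented 5th above Eb: B
Chord = Eb G B


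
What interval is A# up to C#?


Step by step:
Letter names: A → C spans 3 letter names → a 3rd
Semitones: A# → C# = 3 half-steps
A 3rd of 3 semitones is a minor 3rd
= minor 3rd


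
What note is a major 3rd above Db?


A 3rd spans 3 letter names, so from D we land on F
A major 3rd = 4 semitones above Db
Spell F at that pitch: F
= F


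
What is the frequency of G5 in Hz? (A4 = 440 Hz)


f = 440 × 2^(n/12) where n = semitones from A4
G5: 10 semitones from A4
f = 440 × 2^(10/12)
f = 783.99 Hz


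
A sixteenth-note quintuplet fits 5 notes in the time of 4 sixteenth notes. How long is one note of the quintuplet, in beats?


Quintuplet: 5 notes occupy the space of 4 sixteenth notes
Space = 4 × 1/4 = 1 beat
Each quintuplet note = 1 / 5 = 1/5 beats
= 1/5 beats


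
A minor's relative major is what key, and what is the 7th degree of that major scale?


Solution.
The relative major shares the key signature and is a minor 3rd above the minor tonic
A minor 3rd above A is C
→ relative major of A minor is C major
C major scale: C D E F G A B
= C major; 7th degree = B


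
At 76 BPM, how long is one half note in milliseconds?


Step by step:
One quarter-note beat = 60000 / BPM = 60000 / 76 ms
Half note = 2 × quarter note
Duration = 2 × 60000 / 76 = 120000 / 76
= 1578.9 ms


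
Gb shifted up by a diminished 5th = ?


Let's work it out.
diminished 5th: 5 letter names, 6 semitones
Letter: G + 4 → D
Pitch: Gb + 6 semitones, spelled as a D → Dbb
= Dbb


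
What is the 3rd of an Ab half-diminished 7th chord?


Step by step:
Half-diminished 7th chord = root + minor 3rd + diminished 5th + minor 7th
Seventh chords stack in thirds, so the letter names are A-C-E-G
Root: Ab
Minor 3rd above Ab: Cb
Diminished 5th above Ab: Ebb
Minor 7th above Ab: Gb
The 3rd = Cb


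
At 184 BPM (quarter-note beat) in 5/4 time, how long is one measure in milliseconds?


Let's work it out.
Quarter-note beat duration = 60000 / 184 ms
Beats per measure (5/4) = 5
One measure = 5 × 60000 / 184 = 300000 / 184 ms
= 1630.4 ms


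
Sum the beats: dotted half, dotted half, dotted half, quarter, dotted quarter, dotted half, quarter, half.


Reasoning:
Beat values:
  dotted half = 3 beats
  dotted half = 3 beats
  dotted half = 3 beats
  quarter = 1 beat
  dotted quarter = 1.5 beats
  dotted half = 3 beats
  quarter = 1 beat
  half = 2 beats
Sum = 3 + 3 + 3 + 1 + 1.5 + 3 + 1 + 2
= 17.5 beats


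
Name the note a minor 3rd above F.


Let's work it out.
A 3rd spans 3 letter names, so from F we land on A
A minor 3rd = 3 semitones above F
Spell A at that pitch: Ab
= Ab


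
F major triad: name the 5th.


Working:
Major triad = root + major 3rd (4 semitones) + perfect 5th (7 semitones)
A triad on F stacks thirds, so the chord tones use letter names F-A-C
Root: F
Major 3rd above F: A
Perfect 5th above F: C
The 5th = C


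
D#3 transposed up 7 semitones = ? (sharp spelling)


Reasoning:
D#3: chromatic position 3 in octave 3 → absolute = 3×12 + 3 = 39
Transpose up 7: 39 + 7 = 46
46 = 3×12 + 10 → A# in octave 3
Result = A#3


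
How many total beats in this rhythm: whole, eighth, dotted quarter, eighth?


Beat values:
  whole = 4 beats
  eighth = 0.5 beats
  dotted quarter = 1.5 beats
  eighth = 0.5 beats
Sum = 4 + 0.5 + 1.5 + 0.5
= 6.5 beats


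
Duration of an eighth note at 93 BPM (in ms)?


One quarter-note beat = 60000 / BPM = 60000 / 93 ms
Eighth note = 1/2 × quarter note
Duration = 1/2 × 60000 / 93 = 30000 / 93
= 322.6 ms


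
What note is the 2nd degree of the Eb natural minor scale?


Reasoning:
Natural minor scale pattern: W-H-W-W-H-W-W (2-1-2-2-1-2-2 semitones)
Starting from Eb:
  Eb + 2 semitones → F
  F + 1 semitone → Gb
  Gb + 2 semitones → Ab
  Ab + 2 semitones → Bb
  Bb + 1 semitone → Cb
  Cb + 2 semitones → Db
  Db + 2 semitones → Eb
Scale: Eb F Gb Ab Bb Cb Db
Degree 2 = F


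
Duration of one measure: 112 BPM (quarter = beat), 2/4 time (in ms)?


Working:
Quarter-note beat duration = 60000 / 112 ms
Beats per measure (2/4) = 2
One measure = 2 × 60000 / 112 = 120000 / 112 ms
= 1071.4 ms


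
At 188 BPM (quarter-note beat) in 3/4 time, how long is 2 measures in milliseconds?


Solution.
Quarter-note beat duration = 60000 / 188 ms
Beats per measure (3/4) = 3
One measure = 3 × 60000 / 188 = 180000 / 188 ms
2 measures = 2 × 180000 / 188 = 360000 / 188
= 1914.9 ms


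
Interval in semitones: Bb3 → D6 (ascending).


Reasoning:
Absolute semitone position = octave×12 + chromatic position
Bb3: 3×12 + 10 = 46
D6: 6×12 + 2 = 74
Difference = 74 - 46 = 28
= 28 semitones


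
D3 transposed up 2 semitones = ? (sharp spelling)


D3: chromatic position 2 in octave 3 → absolute = 3×12 + 2 = 38
Transpose up 2: 38 + 2 = 40
40 = 3×12 + 4 → E in octave 3
Result = E3


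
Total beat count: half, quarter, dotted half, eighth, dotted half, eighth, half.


Reasoning:
Beat values:
  half = 2 beats
  quarter = 1 beat
  dotted half = 3 beats
  eighth = 0.5 beats
  dotted half = 3 beats
  eighth = 0.5 beats
  half = 2 beats
Sum = 2 + 1 + 3 + 0.5 + 3 + 0.5 + 2
= 12 beats


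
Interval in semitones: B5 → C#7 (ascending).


Reasoning:
Absolute semitone position = octave×12 + chromatic position
B5: 5×12 + 11 = 71
C#7: 7×12 + 1 = 85
Difference = 85 - 71 = 14
= 14 semitones


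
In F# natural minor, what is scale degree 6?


Solution.
Natural minor scale pattern: W-H-W-W-H-W-W (2-1-2-2-1-2-2 semitones)
Starting from F#:
  F# + 2 semitones → G#
  G# + 1 semitone → A
  A + 2 semitones → B
  B + 2 semitones → C#
  C# + 1 semitone → D
  D + 2 semitones → E
  E + 2 semitones → F#
Scale: F# G# A B C# D E
Degree 6 = D


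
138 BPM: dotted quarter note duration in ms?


Step by step:
One quarter-note beat = 60000 / BPM = 60000 / 138 ms
Dotted quarter note = 3/2 × quarter note
Duration = 3/2 × 60000 / 138 = 90000 / 138
= 652.2 ms


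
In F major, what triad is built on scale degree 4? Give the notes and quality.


F major scale: F G A Bb C D E
Diatonic triad on degree 4 stacks scale notes 4, 6, 1: Bb D F
Bb→D = 4 semitones; Bb→F = 7 semitones → major triad
= Bb D F (major)


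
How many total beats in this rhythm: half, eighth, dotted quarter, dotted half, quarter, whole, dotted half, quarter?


Beat values:
  half = 2 beats
  eighth = 0.5 beats
  dotted quarter = 1.5 beats
  dotted half = 3 beats
  quarter = 1 beat
  whole = 4 beats
  dotted half = 3 beats
  quarter = 1 beat
Sum = 2 + 0.5 + 1.5 + 3 + 1 + 4 + 3 + 1
= 16 beats


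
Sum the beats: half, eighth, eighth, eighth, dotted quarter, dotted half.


Reasoning:
Beat values:
  half = 2 beats
  eighth = 0.5 beats
  eighth = 0.5 beats
  eighth = 0.5 beats
  dotted quarter = 1.5 beats
  dotted half = 3 beats
Sum = 2 + 0.5 + 0.5 + 0.5 + 1.5 + 3
= 8 beats


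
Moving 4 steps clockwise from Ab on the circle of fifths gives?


Solution.
Each clockwise step on the circle of fifths moves up a perfect 5th
From Ab: Ab → Eb → Bb → F → C
= C


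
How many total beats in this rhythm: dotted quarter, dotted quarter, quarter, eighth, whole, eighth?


Reasoning:
Beat values:
  dotted quarter = 1.5 beats
  dotted quarter = 1.5 beats
  quarter = 1 beat
  eighth = 0.5 beats
  whole = 4 beats
  eighth = 0.5 beats
Sum = 1.5 + 1.5 + 1 + 0.5 + 4 + 0.5
= 9 beats


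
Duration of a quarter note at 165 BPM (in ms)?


Solution.
One quarter-note beat = 60000 / BPM = 60000 / 165 ms
Duration = 60000 / 165
= 363.6 ms


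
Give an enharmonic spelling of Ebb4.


Let's work it out.
Enharmonic notes sound the same pitch but are spelled with different letter names
Ebb and D name the same pitch class
= D4


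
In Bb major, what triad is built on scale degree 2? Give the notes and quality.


Working:
Bb major scale: Bb C D Eb F G A
Diatonic triad on degree 2 stacks scale notes 2, 4, 6: C Eb G
C→Eb = 3 semitones; C→G = 7 semitones → minor triad
= C Eb G (minor)


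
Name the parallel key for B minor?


Solution.
Parallel keys share the same tonic but differ in mode
B minor → parallel is B major
= B major


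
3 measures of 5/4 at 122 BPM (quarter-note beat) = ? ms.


Quarter-note beat duration = 60000 / 122 ms
Beats per measure (5/4) = 5
One measure = 5 × 60000 / 122 = 300000 / 122 ms
3 measures = 3 × 300000 / 122 = 900000 / 122
= 7377.0 ms


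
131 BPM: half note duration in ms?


Reasoning:
One quarter-note beat = 60000 / BPM = 60000 / 131 ms
Half note = 2 × quarter note
Duration = 2 × 60000 / 131 = 120000 / 131
= 916.0 ms


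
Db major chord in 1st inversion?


Let's work it out.
Root position: Db F Ab
1st inversion: move root up an octave
Bass note: F
Notes (bottom to top) = F Ab Db


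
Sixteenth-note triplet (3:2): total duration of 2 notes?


Working:
Triplet: 3 notes occupy the space of 2 sixteenth notes
Space = 2 × 1/4 = 1/2 beats
Each triplet note = 1/2 / 3 = 1/6 beats
2 notes = 2 × 1/6 = 1/3
= 1/3 beats


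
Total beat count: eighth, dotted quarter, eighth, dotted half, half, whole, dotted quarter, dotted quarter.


Beat values:
  eighth = 0.5 beats
  dotted quarter = 1.5 beats
  eighth = 0.5 beats
  dotted half = 3 beats
  half = 2 beats
  whole = 4 beats
  dotted quarter = 1.5 beats
  dotted quarter = 1.5 beats
Sum = 0.5 + 1.5 + 0.5 + 3 + 2 + 4 + 1.5 + 1.5
= 14.5 beats


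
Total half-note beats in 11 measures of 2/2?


Working:
Time signature 2/2: the bottom number 2 means the half note gets one count
The top number 2 means 2 half-note beats per measure
Total = 2 × 11 measures
= 22 half-note beats


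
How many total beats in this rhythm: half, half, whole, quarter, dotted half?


Working:
Beat values:
  half = 2 beats
  half = 2 beats
  whole = 4 beats
  quarter = 1 beat
  dotted half = 3 beats
Sum = 2 + 2 + 4 + 1 + 3
= 12 beats


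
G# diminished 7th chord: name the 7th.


Solution.
Diminished 7th chord = root + minor 3rd + diminished 5th + diminished 7th
Seventh chords stack in thirds, so the letter names are G-B-D-F
Root: G#
Minor 3rd above G#: B
Diminished 5th above G#: D
Diminished 7th above G#: F
The 7th = F


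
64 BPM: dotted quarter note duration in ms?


Working:
One quarter-note beat = 60000 / BPM = 60000 / 64 ms
Dotted quarter note = 3/2 × quarter note
Duration = 3/2 × 60000 / 64 = 90000 / 64
= 1406.2 ms


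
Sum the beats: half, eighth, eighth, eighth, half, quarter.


Reasoning:
Beat values:
  half = 2 beats
  eighth = 0.5 beats
  eighth = 0.5 beats
  eighth = 0.5 beats
  half = 2 beats
  quarter = 1 beat
Sum = 2 + 0.5 + 0.5 + 0.5 + 2 + 1
= 6.5 beats


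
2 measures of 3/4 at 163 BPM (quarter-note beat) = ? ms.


Solution.
Quarter-note beat duration = 60000 / 163 ms
Beats per measure (3/4) = 3
One measure = 3 × 60000 / 163 = 180000 / 163 ms
2 measures = 2 × 180000 / 163 = 360000 / 163
= 2208.6 ms


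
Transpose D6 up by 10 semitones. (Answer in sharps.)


D6: chromatic position 2 in octave 6 → absolute = 6×12 + 2 = 74
Transpose up 10: 74 + 10 = 84
84 = 7×12 + 0 → C in octave 7
Result = C7


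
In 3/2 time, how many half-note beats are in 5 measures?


Time signature 3/2: the bottom number 2 means the half note gets one count
The top number 3 means 3 half-note beats per measure
Total = 3 × 5 measures
= 15 half-note beats


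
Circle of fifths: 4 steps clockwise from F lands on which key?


Reasoning:
Each clockwise step on the circle of fifths moves up a perfect 5th
From F: F → C → G → D → A
= A


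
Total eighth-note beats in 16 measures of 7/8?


Let's work it out.
Time signature 7/8: the bottom number 8 means the eighth note gets one count
The top number 7 means 7 eighth-note beats per measure
Total = 7 × 16 measures
= 112 eighth-note beats


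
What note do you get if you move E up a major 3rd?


Let's work it out.
major 3rd: 3 letter names, 4 semitones
Letter: E + 2 → G
Pitch: E + 4 semitones, spelled as a G → G#
= G#


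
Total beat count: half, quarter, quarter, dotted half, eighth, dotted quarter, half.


Working:
Beat values:
  half = 2 beats
  quarter = 1 beat
  quarter = 1 beat
  dotted half = 3 beats
  eighth = 0.5 beats
  dotted quarter = 1.5 beats
  half = 2 beats
Sum = 2 + 1 + 1 + 3 + 0.5 + 1.5 + 2
= 11 beats
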